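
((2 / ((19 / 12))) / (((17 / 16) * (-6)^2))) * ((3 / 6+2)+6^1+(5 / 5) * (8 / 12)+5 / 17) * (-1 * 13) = -200720 / 49419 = -4.06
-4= -4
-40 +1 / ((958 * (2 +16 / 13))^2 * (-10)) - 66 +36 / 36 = -1699882480969 / 16189356960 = -105.00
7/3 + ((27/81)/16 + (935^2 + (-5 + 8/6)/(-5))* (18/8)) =472082461/240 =1967010.25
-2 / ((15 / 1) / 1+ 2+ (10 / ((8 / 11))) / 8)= -64 / 599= -0.11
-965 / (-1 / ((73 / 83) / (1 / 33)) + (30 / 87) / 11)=67415865 / 217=310672.19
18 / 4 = 9 / 2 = 4.50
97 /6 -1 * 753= -4421 /6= -736.83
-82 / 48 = -41 / 24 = -1.71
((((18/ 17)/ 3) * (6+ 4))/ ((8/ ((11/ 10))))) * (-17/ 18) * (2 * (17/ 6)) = -187/ 72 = -2.60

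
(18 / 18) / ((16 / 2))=0.12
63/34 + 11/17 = 5/2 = 2.50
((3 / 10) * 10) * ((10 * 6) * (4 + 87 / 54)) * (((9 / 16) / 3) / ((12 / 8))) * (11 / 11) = 505 / 4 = 126.25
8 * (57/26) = 228/13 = 17.54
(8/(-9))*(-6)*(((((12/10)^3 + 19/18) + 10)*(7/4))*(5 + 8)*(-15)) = -5234866/225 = -23266.07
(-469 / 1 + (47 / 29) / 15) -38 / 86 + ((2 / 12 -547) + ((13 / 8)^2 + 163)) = -850.53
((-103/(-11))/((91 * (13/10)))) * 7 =1030/1859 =0.55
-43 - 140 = -183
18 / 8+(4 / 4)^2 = 13 / 4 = 3.25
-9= -9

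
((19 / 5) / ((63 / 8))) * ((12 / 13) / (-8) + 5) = 9652 / 4095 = 2.36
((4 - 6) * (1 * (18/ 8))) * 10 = -45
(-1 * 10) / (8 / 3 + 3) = -30 / 17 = -1.76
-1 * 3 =-3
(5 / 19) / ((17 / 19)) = 5 / 17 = 0.29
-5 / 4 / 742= -5 / 2968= -0.00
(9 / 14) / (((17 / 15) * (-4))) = -135 / 952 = -0.14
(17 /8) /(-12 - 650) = -17 /5296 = -0.00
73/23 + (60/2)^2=20773/23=903.17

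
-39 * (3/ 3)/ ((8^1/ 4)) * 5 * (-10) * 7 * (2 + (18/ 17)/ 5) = 256620/ 17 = 15095.29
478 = 478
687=687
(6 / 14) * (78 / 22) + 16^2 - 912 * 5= -331291 / 77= -4302.48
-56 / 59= -0.95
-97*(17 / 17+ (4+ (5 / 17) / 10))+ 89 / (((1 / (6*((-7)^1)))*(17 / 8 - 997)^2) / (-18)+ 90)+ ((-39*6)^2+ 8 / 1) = 1983070261091 / 36536638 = 54276.21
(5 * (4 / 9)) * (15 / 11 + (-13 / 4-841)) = -1873.08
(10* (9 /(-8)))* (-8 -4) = 135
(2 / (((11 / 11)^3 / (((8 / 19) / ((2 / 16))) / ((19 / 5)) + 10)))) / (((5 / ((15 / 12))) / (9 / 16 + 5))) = 174885 / 5776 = 30.28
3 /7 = 0.43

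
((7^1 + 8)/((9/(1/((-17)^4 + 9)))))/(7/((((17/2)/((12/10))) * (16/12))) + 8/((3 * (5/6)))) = 17/3357906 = 0.00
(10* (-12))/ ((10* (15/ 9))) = -36/ 5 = -7.20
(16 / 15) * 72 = 384 / 5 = 76.80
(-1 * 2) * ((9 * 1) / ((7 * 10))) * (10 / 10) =-9 / 35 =-0.26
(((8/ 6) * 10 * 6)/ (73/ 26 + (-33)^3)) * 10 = -20800/ 934289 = -0.02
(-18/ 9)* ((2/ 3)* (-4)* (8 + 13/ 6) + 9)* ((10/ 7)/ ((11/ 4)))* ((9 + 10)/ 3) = 247760/ 2079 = 119.17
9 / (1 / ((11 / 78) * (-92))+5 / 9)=40986 / 2179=18.81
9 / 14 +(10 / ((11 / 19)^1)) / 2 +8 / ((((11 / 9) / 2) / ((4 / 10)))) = 11177 / 770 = 14.52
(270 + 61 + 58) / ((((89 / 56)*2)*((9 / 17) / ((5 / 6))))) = 462910 / 2403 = 192.64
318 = 318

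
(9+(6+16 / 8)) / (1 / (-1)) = -17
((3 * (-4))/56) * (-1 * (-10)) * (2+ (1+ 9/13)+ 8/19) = -8.81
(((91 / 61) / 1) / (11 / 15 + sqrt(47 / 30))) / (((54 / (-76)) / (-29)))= -11031020 / 254187 + 501410*sqrt(1410) / 254187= 30.67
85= 85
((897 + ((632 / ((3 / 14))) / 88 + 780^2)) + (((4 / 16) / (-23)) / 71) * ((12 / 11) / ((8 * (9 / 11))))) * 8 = 262689697037 / 53889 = 4874644.12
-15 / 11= -1.36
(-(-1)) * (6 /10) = 0.60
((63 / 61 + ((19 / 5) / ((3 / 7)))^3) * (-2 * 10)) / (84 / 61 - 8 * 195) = 143723482 / 16044075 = 8.96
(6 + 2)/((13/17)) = 136/13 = 10.46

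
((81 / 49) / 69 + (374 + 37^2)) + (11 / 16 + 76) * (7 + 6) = 49406985 / 18032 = 2739.96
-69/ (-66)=23/ 22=1.05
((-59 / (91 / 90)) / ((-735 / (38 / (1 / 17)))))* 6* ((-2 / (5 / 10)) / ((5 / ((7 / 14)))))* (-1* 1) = 2744208 / 22295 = 123.09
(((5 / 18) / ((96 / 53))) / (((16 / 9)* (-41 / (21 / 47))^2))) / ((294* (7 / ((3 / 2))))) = 795 / 106468569088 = 0.00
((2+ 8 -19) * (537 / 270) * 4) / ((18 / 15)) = -179 / 3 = -59.67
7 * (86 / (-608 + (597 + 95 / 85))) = -731 / 12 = -60.92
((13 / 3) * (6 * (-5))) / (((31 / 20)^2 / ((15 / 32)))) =-25.36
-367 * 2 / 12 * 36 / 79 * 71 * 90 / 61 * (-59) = 830176020 / 4819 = 172271.43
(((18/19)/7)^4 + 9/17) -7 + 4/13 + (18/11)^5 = 62034134618891082/11136847257927391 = 5.57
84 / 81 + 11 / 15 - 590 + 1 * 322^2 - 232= 13886609 / 135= 102863.77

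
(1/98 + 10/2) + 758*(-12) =-890917/98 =-9090.99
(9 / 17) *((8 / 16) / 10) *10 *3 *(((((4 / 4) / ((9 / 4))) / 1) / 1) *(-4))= -24 / 17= -1.41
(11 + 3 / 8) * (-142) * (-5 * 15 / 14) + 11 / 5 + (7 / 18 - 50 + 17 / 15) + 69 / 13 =8060977 / 936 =8612.15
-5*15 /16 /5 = -15 /16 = -0.94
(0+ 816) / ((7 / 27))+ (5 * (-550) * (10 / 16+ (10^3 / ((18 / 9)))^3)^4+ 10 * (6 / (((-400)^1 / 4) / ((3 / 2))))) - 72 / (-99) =-671386732177734475708008200000000000.00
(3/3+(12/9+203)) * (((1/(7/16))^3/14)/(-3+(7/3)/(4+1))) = -450560/6517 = -69.14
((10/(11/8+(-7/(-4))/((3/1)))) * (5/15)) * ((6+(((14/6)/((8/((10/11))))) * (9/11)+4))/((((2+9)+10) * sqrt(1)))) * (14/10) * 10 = 197800/17061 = 11.59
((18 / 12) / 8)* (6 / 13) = 9 / 104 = 0.09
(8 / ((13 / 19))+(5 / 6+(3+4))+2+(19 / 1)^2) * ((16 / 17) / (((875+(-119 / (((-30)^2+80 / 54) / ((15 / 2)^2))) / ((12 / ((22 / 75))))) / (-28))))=-185915540480 / 16134072513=-11.52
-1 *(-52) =52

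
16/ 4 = 4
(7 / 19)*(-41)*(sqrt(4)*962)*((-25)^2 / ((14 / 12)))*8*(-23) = 54429960000 / 19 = 2864734736.84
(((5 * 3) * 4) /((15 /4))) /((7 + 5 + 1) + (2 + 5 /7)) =56 /55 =1.02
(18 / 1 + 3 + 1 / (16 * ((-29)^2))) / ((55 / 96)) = 1695462 / 46255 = 36.65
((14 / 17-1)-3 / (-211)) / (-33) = 194 / 39457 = 0.00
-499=-499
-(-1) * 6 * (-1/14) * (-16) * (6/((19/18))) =5184/133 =38.98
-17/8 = -2.12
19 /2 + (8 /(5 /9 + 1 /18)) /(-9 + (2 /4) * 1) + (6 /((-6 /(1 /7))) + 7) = 38791 /2618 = 14.82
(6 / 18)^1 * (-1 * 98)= -98 / 3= -32.67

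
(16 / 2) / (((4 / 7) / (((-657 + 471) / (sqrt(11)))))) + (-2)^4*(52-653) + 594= -9022-2604*sqrt(11) / 11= -9807.14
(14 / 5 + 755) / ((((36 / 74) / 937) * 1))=14595649 / 10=1459564.90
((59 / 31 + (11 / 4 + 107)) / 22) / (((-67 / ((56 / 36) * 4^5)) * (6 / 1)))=-4135040 / 205623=-20.11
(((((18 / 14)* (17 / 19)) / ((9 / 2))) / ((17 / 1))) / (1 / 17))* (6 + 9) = 510 / 133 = 3.83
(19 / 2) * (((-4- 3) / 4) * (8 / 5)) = -133 / 5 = -26.60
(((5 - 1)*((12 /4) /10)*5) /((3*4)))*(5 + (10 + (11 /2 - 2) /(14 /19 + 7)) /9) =2329 /756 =3.08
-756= -756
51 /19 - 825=-15624 /19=-822.32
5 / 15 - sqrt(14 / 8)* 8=1 / 3 - 4* sqrt(7)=-10.25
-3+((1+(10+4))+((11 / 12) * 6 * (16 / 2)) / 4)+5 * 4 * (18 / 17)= 751 / 17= 44.18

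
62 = 62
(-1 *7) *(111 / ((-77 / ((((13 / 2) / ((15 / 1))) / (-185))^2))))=169 / 3052500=0.00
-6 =-6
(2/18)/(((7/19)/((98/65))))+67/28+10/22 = 594973/180180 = 3.30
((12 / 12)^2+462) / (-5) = -463 / 5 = -92.60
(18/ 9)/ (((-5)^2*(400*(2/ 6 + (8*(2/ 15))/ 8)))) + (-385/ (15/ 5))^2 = 1037575027/ 63000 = 16469.44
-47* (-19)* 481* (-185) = -79463605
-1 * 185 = -185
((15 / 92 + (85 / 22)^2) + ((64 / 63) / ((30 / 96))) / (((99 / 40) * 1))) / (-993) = -51770317 / 3133830546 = -0.02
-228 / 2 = -114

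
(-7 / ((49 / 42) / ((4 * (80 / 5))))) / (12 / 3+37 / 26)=-3328 / 47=-70.81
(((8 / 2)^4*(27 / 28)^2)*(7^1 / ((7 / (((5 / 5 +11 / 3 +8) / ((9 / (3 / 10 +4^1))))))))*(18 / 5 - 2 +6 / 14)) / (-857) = -25059024 / 7348775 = -3.41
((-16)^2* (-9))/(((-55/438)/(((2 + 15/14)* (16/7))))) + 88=347385448/2695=128899.98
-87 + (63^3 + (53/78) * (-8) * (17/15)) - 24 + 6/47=6871824442/27495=249929.97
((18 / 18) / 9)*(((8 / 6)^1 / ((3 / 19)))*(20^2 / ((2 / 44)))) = 668800 / 81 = 8256.79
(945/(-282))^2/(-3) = -3.74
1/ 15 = 0.07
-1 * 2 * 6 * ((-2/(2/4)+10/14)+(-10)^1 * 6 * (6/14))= 348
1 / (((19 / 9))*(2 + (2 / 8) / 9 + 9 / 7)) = 2268 / 15865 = 0.14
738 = 738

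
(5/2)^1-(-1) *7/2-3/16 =93/16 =5.81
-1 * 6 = -6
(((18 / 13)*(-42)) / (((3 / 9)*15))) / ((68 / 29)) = -5481 / 1105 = -4.96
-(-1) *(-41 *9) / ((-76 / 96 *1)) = 8856 / 19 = 466.11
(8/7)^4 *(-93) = -380928/2401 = -158.65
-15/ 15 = -1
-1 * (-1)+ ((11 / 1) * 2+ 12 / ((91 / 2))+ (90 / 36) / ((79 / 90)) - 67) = -293945 / 7189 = -40.89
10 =10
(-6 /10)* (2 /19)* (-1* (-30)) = -36 /19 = -1.89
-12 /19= -0.63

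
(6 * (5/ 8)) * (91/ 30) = 91/ 8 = 11.38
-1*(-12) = 12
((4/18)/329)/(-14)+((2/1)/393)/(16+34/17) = 1910/8145711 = 0.00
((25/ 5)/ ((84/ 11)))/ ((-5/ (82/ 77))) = -41/ 294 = -0.14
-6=-6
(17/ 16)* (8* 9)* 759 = 116127/ 2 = 58063.50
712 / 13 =54.77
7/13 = 0.54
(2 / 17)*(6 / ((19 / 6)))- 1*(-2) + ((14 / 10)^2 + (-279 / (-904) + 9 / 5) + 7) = 97025573 / 7299800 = 13.29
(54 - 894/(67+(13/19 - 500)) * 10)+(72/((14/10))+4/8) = 2426567/19166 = 126.61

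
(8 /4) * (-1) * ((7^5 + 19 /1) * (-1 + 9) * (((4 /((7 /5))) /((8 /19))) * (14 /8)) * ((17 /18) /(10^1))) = -2717399 /9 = -301933.22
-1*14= -14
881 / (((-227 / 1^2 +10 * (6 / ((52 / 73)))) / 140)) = -400855 / 464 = -863.91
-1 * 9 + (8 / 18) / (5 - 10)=-409 / 45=-9.09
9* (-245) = -2205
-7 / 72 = -0.10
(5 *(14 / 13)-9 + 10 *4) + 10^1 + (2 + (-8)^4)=53877 / 13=4144.38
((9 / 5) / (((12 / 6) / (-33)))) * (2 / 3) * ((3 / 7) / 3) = -99 / 35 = -2.83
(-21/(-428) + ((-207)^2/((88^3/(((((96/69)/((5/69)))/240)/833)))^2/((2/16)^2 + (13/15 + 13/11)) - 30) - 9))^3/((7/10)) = -39128450009185687629781977396493804254818468692348620873678457331510691419072151/38193155028012744060906256232955395655965704088326994466476423741038307621600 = -1024.49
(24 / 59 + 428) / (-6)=-12638 / 177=-71.40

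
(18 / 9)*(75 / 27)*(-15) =-250 / 3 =-83.33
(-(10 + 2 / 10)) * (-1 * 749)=38199 / 5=7639.80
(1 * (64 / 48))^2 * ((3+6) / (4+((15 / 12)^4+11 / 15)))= 61440 / 27551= 2.23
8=8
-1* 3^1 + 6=3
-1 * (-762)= 762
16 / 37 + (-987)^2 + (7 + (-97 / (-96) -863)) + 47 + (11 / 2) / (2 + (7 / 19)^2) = 888548970997 / 912864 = 973364.02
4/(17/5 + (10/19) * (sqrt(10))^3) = -122740/2395671 + 190000 * sqrt(10)/2395671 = 0.20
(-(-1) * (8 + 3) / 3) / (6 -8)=-11 / 6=-1.83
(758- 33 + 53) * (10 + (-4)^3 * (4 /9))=-129148 /9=-14349.78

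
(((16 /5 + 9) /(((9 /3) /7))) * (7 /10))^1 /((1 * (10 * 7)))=427 /1500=0.28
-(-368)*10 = 3680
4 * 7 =28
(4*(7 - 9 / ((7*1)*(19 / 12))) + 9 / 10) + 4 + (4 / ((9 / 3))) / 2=120971 / 3990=30.32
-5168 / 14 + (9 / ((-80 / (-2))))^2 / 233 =-369.14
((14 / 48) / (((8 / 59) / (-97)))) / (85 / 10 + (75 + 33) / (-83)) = -3325063 / 114720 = -28.98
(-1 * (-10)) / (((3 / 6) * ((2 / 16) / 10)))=1600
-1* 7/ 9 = -7/ 9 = -0.78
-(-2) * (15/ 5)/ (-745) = -6/ 745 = -0.01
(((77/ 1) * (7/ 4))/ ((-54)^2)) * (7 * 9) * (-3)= -3773/ 432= -8.73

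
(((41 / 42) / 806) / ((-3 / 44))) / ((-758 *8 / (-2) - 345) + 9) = -451 / 68448744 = -0.00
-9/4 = -2.25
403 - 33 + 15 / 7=2605 / 7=372.14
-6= -6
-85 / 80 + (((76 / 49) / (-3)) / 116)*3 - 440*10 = -100062861 / 22736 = -4401.08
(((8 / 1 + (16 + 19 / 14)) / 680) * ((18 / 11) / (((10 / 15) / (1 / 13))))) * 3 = 5751 / 272272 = 0.02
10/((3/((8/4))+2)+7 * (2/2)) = 20/21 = 0.95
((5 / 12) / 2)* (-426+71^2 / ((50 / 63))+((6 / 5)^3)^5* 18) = 126200081143037 / 97656250000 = 1292.29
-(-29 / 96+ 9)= -835 / 96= -8.70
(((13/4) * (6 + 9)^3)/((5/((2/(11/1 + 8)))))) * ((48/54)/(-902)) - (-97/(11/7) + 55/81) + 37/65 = 2769654733/45115785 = 61.39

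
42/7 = 6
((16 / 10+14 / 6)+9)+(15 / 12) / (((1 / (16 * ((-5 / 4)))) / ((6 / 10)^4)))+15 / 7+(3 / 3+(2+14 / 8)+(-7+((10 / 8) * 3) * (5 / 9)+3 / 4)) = 12.42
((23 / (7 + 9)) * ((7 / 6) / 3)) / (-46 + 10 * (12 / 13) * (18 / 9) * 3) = 2093 / 35136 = 0.06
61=61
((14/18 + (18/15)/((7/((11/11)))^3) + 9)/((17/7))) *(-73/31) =-11021102/1162035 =-9.48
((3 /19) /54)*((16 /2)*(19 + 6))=100 /171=0.58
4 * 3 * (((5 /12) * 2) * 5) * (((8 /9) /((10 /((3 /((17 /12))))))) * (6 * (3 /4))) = 720 /17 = 42.35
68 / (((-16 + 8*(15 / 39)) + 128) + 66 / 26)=884 / 1529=0.58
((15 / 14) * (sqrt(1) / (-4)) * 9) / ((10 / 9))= -243 / 112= -2.17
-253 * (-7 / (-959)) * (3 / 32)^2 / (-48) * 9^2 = 61479 / 2244608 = 0.03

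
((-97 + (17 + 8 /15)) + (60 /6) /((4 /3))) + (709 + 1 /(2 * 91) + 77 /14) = 1754131 /2730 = 642.54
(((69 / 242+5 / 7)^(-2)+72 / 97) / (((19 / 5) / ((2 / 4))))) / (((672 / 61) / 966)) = 850085802325 / 42259975256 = 20.12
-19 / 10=-1.90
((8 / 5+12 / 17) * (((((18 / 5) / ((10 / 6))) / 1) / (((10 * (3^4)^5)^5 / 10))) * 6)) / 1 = 49 / 8450441601508673444849381950246490775401068551328125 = 0.00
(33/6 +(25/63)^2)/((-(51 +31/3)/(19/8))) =-853271/3894912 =-0.22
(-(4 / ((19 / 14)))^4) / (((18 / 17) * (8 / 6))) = -20898304 / 390963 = -53.45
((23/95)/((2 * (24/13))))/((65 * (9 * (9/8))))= 23/230850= 0.00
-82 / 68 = -41 / 34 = -1.21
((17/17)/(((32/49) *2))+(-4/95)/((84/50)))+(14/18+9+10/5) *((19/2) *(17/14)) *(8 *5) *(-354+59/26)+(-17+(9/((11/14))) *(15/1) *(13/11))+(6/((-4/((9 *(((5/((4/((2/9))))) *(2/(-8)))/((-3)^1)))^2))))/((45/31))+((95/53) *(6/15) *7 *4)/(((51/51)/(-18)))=-1911691.76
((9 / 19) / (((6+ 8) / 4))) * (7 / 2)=9 / 19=0.47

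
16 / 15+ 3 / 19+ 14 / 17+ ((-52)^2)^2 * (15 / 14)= 265685915861 / 33915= 7833876.33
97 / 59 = 1.64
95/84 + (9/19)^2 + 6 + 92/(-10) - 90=-13925489/151620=-91.84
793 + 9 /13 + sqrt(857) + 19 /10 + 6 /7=825.72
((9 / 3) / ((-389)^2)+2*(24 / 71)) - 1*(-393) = 4229573484 / 10743791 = 393.68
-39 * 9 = -351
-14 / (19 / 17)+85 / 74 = -15997 / 1406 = -11.38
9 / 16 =0.56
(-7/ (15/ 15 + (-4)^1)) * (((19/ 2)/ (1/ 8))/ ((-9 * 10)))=-1.97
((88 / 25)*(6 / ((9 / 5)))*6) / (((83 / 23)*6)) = 3.25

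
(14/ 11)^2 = 196/ 121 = 1.62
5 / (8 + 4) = 5 / 12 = 0.42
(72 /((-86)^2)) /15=6 /9245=0.00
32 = 32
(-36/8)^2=81/4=20.25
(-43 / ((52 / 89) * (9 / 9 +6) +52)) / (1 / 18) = -11481 / 832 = -13.80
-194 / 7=-27.71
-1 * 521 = -521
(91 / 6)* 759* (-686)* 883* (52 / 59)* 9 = -3263341997916 / 59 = -55310881320.61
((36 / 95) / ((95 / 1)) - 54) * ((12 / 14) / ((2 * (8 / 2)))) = -730971 / 126350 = -5.79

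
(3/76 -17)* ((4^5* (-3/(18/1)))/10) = 82496/285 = 289.46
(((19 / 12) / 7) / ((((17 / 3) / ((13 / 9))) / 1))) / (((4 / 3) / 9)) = 741 / 1904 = 0.39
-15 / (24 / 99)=-495 / 8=-61.88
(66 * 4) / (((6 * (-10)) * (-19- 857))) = 11 / 2190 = 0.01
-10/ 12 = -5/ 6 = -0.83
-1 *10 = -10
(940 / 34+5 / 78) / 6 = 36745 / 7956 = 4.62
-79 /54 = -1.46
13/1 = 13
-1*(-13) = 13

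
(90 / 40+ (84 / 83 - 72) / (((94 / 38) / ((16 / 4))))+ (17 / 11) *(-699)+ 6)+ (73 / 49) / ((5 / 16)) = -49708253473 / 42052780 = -1182.04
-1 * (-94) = 94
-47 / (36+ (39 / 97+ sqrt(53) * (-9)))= 5365943 / 9308292+ 442223 * sqrt(53) / 3102764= 1.61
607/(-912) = -607/912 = -0.67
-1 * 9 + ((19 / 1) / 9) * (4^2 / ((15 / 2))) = -607 / 135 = -4.50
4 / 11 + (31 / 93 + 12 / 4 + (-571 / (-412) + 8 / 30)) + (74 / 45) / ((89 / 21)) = 34713583 / 6050220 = 5.74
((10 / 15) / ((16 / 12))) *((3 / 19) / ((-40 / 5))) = -3 / 304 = -0.01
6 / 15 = 2 / 5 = 0.40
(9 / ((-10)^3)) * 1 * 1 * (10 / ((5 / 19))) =-171 / 500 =-0.34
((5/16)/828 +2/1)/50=26501/662400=0.04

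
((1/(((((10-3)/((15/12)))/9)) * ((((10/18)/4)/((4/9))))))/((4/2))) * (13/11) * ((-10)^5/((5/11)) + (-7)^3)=-51560262/77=-669613.79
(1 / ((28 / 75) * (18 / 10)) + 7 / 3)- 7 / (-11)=1373 / 308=4.46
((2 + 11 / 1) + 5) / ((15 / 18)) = 108 / 5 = 21.60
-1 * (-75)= 75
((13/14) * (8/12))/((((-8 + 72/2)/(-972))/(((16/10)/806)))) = -324/7595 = -0.04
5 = 5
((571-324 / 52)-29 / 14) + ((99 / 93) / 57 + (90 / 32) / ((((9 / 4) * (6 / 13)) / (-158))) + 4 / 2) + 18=99565381 / 643188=154.80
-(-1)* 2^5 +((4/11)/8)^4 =32.00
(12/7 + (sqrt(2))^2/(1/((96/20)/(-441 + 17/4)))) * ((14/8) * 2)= 51738/8735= 5.92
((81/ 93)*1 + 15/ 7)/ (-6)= -109/ 217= -0.50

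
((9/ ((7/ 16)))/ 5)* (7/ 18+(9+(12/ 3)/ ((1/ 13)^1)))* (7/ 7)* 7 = 1768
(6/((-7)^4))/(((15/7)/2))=4/1715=0.00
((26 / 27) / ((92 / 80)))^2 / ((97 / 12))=1081600 / 12469059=0.09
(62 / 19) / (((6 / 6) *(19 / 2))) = 124 / 361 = 0.34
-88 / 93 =-0.95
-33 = -33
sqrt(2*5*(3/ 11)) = sqrt(330)/ 11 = 1.65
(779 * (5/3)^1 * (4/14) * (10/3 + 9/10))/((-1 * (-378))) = 98933/23814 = 4.15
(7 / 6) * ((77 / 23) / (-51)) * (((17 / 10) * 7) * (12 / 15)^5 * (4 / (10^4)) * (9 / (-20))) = 60368 / 1123046875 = 0.00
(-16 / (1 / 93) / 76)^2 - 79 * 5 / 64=8713981 / 23104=377.16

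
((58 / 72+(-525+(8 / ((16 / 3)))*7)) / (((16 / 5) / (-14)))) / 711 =647255 / 204768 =3.16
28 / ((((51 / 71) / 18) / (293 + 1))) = 3506832 / 17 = 206284.24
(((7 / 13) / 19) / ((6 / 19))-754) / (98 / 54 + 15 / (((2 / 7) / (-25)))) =529245 / 920101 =0.58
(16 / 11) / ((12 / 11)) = 4 / 3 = 1.33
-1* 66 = -66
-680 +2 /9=-679.78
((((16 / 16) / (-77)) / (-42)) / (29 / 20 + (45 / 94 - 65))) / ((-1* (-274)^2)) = 235 / 3598658411502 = 0.00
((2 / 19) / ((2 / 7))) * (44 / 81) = 308 / 1539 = 0.20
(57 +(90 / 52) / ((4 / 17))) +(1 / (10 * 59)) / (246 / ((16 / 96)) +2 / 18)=26230369443 / 407583800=64.36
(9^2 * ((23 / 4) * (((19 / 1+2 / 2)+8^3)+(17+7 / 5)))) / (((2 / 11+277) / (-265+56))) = -193291.54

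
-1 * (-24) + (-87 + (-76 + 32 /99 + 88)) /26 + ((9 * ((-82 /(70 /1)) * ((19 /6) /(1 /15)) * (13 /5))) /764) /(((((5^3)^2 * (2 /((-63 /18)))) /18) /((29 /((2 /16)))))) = 421055949913 /19204453125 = 21.92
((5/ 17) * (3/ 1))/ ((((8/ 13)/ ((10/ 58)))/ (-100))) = -24375/ 986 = -24.72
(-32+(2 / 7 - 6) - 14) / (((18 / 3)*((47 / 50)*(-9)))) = 9050 / 8883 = 1.02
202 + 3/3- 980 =-777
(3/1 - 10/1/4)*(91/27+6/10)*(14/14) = 268/135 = 1.99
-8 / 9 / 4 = -0.22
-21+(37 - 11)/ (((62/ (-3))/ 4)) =-807/ 31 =-26.03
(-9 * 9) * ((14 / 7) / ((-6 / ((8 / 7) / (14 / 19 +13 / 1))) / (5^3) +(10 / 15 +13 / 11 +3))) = -50787000 / 1339127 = -37.93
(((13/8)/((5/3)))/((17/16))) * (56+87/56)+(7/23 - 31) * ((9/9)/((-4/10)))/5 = 3731171/54740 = 68.16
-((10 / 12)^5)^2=-9765625 / 60466176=-0.16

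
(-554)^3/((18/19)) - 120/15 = -1615298980/9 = -179477664.44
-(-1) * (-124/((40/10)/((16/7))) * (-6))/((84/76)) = 18848/49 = 384.65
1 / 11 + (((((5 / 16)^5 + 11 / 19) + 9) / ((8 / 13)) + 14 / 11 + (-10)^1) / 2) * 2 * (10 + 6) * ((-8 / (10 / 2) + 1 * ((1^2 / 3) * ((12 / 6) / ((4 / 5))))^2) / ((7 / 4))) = -1952521239587 / 34516500480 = -56.57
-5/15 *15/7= -5/7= -0.71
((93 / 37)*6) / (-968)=-279 / 17908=-0.02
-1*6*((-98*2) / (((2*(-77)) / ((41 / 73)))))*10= -34440 / 803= -42.89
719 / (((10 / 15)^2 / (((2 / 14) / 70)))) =6471 / 1960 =3.30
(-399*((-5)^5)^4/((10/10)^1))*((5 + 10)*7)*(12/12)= -3995418548583984375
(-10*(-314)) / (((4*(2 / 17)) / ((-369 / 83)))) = -4924305 / 166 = -29664.49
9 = 9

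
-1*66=-66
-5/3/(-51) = 5/153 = 0.03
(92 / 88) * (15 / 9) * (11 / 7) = 115 / 42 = 2.74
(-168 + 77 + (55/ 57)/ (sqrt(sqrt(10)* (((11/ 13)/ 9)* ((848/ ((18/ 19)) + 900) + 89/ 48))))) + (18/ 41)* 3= -3677/ 41 + 6* 10^(3/ 4)* sqrt(37003109)/ 4916497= -89.64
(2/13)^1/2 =1/13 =0.08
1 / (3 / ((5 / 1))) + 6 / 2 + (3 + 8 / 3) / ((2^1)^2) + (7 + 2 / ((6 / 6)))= 181 / 12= 15.08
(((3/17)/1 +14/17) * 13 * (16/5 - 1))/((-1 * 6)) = -143/30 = -4.77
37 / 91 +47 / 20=5017 / 1820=2.76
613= 613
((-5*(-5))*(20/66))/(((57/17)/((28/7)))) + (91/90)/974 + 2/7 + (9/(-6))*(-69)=1607706227/14249620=112.82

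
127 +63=190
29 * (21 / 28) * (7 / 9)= 203 / 12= 16.92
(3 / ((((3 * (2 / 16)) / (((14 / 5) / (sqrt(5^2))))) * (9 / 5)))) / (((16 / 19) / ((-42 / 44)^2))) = 6517 / 2420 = 2.69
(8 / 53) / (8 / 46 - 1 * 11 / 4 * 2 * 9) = -368 / 120257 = -0.00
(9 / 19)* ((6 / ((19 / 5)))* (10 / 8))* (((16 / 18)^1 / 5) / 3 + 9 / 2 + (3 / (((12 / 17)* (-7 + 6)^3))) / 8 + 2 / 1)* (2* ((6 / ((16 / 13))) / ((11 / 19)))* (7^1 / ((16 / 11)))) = 35545965 / 77824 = 456.75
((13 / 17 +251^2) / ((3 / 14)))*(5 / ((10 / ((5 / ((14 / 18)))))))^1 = 16065450 / 17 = 945026.47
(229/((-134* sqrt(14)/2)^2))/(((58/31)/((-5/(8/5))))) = -177475/29160544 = -0.01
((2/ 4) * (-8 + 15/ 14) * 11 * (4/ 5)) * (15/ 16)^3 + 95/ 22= -6560555/ 315392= -20.80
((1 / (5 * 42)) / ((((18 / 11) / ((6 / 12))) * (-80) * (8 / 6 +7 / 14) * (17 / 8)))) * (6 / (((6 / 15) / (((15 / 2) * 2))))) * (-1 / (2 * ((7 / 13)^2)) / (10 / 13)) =2197 / 932960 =0.00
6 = 6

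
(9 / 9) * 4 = 4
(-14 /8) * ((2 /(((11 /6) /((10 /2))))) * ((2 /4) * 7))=-735 /22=-33.41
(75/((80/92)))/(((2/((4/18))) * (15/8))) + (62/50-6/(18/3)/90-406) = -19983/50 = -399.66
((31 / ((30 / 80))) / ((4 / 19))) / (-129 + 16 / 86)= -50654 / 16617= -3.05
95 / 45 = 19 / 9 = 2.11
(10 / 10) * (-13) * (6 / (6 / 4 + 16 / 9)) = -1404 / 59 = -23.80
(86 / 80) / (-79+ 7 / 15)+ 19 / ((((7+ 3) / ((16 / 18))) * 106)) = 50447 / 22476240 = 0.00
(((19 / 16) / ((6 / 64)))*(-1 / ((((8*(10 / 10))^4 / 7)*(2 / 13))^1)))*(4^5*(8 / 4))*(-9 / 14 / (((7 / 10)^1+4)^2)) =18525 / 2209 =8.39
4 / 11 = 0.36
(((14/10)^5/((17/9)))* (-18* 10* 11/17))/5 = -59900148/903125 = -66.33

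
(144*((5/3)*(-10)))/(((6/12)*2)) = -2400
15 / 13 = 1.15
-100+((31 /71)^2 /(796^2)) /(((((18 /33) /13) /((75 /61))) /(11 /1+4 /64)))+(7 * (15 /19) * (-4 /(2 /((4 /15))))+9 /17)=-206253279142210347 /2013840954174976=-102.42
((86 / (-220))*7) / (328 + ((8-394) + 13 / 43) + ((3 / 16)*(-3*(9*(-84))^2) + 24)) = 1849 / 217257480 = 0.00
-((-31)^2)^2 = -923521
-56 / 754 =-28 / 377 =-0.07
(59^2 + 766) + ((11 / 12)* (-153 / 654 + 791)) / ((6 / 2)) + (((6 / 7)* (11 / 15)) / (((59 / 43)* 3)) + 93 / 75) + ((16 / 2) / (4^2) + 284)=386881869049 / 81030600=4774.52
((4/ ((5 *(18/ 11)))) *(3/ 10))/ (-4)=-11/ 300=-0.04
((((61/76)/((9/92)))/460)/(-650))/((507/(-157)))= 9577/1127061000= 0.00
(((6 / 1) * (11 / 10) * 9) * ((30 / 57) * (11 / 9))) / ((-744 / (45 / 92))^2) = 81675 / 4945413632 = 0.00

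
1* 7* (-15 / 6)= -35 / 2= -17.50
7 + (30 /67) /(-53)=6.99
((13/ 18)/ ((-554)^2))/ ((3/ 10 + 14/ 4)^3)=1625/ 37892463192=0.00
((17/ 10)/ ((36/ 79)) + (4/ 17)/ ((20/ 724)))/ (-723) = -0.02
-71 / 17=-4.18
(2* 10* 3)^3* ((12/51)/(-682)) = -432000/5797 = -74.52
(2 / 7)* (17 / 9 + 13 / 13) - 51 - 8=-3665 / 63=-58.17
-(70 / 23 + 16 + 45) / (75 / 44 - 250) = 64812 / 251275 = 0.26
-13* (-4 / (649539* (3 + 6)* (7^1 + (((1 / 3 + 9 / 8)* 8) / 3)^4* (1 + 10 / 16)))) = 416 / 17709107031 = 0.00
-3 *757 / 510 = -757 / 170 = -4.45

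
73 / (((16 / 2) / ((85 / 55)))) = 1241 / 88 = 14.10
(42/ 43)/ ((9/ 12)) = 56/ 43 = 1.30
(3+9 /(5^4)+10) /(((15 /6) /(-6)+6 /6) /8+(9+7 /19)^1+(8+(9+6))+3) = 2119488 /5771875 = 0.37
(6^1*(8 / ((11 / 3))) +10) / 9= 254 / 99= 2.57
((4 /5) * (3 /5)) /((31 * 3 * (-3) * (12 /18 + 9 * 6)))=-1 /31775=-0.00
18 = 18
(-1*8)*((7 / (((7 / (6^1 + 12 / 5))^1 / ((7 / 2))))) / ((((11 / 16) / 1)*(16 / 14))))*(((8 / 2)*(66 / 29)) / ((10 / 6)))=-1185408 / 725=-1635.05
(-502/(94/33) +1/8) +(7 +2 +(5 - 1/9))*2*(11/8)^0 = -501953/3384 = -148.33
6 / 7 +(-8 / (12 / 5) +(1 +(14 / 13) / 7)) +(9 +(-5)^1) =731 / 273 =2.68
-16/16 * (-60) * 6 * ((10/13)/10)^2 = 2.13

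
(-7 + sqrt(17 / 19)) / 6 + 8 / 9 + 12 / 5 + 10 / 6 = sqrt(323) / 114 + 341 / 90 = 3.95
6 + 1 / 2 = 6.50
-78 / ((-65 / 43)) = 258 / 5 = 51.60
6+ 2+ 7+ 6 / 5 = 81 / 5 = 16.20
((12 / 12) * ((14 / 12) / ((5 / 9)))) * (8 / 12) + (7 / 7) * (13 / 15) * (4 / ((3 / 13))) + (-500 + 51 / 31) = -672296 / 1395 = -481.93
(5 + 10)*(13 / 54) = 65 / 18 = 3.61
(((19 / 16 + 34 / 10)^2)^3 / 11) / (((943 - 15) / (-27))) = -65972075856968763 / 2675965952000000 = -24.65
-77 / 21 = -11 / 3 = -3.67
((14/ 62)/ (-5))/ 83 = -7/ 12865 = -0.00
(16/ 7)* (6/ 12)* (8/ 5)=64/ 35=1.83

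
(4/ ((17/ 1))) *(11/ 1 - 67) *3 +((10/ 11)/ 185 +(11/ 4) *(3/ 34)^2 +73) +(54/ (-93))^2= 61191310069/ 1808571248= 33.83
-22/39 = -0.56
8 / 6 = 4 / 3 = 1.33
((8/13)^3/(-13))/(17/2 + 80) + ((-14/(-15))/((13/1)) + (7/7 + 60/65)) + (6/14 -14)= -11.58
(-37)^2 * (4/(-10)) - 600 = -5738/5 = -1147.60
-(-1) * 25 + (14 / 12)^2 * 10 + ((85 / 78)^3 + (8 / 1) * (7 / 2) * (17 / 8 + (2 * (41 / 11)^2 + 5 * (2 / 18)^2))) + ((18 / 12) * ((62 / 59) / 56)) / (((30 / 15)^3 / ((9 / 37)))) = 18513108340584553 / 21058730941248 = 879.12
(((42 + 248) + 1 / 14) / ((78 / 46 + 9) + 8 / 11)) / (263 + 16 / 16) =93403 / 971040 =0.10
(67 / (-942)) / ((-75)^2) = -67 / 5298750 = -0.00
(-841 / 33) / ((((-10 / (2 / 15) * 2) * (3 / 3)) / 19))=15979 / 4950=3.23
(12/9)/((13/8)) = 32/39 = 0.82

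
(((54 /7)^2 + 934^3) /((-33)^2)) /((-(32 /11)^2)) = -9981061903 /112896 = -88409.35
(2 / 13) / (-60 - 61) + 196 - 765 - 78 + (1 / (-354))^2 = -127538227055 / 197122068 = -647.00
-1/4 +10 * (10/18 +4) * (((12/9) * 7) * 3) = 45911/36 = 1275.31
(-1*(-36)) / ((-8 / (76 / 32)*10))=-171 / 160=-1.07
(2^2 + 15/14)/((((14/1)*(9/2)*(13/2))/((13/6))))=71/2646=0.03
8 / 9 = 0.89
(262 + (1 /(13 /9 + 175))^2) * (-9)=-5946273081 /2521744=-2358.00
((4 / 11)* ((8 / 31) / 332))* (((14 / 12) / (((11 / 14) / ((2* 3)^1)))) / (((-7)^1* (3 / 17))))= -1904 / 933999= -0.00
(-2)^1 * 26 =-52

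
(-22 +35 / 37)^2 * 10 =6068410 / 1369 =4432.73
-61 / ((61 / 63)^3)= -250047 / 3721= -67.20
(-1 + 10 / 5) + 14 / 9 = 23 / 9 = 2.56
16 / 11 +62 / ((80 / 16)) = 762 / 55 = 13.85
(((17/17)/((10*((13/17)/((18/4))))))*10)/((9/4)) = 34/13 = 2.62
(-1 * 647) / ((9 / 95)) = -6829.44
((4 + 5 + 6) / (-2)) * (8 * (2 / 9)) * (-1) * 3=40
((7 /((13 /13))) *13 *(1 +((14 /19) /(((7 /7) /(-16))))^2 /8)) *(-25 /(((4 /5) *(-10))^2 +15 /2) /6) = -35175 /361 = -97.44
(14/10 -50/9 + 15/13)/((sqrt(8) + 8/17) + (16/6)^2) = -0.29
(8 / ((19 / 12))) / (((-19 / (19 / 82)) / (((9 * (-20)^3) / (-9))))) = -384000 / 779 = -492.94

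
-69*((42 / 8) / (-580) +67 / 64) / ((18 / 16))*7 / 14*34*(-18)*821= 9274970823 / 580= 15991329.01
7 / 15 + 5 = 82 / 15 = 5.47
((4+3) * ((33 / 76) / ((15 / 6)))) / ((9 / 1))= 77 / 570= 0.14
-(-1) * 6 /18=1 /3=0.33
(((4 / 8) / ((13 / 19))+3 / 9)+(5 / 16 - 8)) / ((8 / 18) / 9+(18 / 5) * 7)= -557955 / 2127008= -0.26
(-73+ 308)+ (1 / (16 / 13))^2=60329 / 256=235.66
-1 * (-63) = 63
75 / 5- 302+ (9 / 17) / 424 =-2068687 / 7208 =-287.00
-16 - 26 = -42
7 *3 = 21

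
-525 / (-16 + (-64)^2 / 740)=97125 / 1936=50.17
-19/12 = -1.58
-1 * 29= -29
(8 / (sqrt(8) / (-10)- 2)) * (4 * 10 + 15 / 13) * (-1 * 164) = 17548000 / 637- 1754800 * sqrt(2) / 637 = 23652.02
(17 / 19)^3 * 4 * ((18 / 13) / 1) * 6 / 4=530604 / 89167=5.95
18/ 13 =1.38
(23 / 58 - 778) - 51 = -48059 / 58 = -828.60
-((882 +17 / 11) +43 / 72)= -884.14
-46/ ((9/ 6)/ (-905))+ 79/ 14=1165877/ 42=27758.98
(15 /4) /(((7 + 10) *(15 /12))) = 3 /17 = 0.18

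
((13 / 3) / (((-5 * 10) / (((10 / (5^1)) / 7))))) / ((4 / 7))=-13 / 300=-0.04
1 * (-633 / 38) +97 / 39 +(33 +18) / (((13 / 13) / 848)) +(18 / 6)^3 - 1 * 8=64100693 / 1482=43252.83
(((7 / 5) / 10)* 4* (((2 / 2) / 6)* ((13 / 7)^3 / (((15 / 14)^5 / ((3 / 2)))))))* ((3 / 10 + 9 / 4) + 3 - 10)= -268271276 / 94921875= -2.83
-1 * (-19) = 19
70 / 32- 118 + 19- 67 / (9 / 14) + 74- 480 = -87413 / 144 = -607.03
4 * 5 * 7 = 140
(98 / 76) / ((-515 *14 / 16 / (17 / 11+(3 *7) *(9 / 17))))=-66304 / 1829795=-0.04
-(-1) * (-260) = -260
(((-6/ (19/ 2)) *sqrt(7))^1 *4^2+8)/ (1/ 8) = 64- 1536 *sqrt(7)/ 19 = -149.89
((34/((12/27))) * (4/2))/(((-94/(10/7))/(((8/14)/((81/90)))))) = -3400/2303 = -1.48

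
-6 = -6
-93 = -93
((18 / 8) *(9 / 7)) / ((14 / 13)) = 1053 / 392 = 2.69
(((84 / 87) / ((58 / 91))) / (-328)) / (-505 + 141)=7 / 551696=0.00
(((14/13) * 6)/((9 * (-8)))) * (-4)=14/39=0.36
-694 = -694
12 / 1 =12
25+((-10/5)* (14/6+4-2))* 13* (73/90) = -8962/135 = -66.39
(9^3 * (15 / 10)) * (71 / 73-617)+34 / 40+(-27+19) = -983504339 / 1460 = -673633.11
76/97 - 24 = -2252/97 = -23.22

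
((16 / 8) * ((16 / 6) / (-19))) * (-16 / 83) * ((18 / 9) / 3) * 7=3584 / 14193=0.25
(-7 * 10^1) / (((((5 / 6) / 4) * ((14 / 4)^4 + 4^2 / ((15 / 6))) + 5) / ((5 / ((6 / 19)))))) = -425600 / 14437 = -29.48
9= 9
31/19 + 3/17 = 584/323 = 1.81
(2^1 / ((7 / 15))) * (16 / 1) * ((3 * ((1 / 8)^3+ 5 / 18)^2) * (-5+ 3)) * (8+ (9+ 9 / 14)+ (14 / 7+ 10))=-3447656075 / 3612672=-954.32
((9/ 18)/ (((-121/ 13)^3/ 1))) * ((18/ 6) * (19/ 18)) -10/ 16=-26656901/ 42517464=-0.63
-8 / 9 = -0.89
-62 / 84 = -31 / 42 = -0.74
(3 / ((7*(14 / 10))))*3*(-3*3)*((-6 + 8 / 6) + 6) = -540 / 49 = -11.02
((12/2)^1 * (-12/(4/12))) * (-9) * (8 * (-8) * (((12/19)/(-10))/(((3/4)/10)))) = 1990656/19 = 104771.37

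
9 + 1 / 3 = 28 / 3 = 9.33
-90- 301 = -391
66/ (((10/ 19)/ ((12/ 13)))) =7524/ 65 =115.75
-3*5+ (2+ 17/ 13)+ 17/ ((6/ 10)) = 16.64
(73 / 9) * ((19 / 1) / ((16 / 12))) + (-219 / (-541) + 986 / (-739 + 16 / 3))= 1638138659 / 14288892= 114.64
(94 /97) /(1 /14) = 1316 /97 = 13.57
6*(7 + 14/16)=189/4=47.25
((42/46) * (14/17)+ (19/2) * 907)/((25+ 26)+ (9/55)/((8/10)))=148251202/880923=168.29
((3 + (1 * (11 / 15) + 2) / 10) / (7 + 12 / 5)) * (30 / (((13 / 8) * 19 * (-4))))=-982 / 11609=-0.08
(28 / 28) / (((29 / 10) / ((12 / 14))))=60 / 203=0.30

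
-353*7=-2471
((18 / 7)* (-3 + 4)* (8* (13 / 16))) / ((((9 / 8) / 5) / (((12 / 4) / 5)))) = 312 / 7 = 44.57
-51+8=-43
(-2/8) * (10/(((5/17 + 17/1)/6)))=-85/98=-0.87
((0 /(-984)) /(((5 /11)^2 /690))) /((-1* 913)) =0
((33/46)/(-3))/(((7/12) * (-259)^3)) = 66/2797210619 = 0.00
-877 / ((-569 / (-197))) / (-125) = 2.43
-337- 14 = -351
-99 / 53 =-1.87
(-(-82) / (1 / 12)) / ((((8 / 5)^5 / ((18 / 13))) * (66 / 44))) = 86.62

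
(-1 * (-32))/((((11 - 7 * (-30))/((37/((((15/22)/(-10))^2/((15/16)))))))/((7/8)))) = 626780/663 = 945.37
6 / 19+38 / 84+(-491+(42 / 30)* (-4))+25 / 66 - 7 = -3675444 / 7315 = -502.45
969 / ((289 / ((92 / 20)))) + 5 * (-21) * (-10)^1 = 90561 / 85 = 1065.42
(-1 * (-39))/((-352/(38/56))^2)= 14079/97140736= 0.00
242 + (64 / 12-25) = 667 / 3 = 222.33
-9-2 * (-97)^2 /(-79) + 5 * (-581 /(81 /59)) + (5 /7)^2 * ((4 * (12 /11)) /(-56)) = -45554418724 /24143427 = -1886.82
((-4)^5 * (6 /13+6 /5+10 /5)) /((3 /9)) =-731136 /65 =-11248.25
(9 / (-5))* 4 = -36 / 5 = -7.20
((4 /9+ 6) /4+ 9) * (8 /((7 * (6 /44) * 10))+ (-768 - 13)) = -8278.38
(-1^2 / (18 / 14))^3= -343 / 729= -0.47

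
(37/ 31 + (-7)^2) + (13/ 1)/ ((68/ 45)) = 123943/ 2108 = 58.80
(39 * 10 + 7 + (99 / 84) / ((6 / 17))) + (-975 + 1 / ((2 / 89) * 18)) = -288383 / 504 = -572.19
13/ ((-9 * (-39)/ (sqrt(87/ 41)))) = sqrt(3567)/ 1107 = 0.05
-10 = -10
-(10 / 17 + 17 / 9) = -379 / 153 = -2.48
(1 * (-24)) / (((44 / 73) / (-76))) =33288 / 11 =3026.18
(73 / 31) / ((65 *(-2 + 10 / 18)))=-657 / 26195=-0.03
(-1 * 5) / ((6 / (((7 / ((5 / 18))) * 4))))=-84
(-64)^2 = 4096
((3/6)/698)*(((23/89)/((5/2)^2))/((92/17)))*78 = 663/1553050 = 0.00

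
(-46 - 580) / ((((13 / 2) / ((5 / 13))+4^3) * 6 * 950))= -313 / 230565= -0.00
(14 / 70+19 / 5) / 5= 4 / 5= 0.80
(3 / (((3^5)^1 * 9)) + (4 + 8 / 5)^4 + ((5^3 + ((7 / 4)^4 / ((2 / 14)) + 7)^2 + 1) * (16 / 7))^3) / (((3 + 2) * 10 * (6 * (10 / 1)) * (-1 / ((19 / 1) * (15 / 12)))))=-1121347882523112861575458272541 / 75144747810816000000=-14922505101.04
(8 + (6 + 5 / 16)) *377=86333 / 16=5395.81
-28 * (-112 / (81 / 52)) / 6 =335.54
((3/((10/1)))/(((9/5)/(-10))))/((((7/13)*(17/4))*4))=-65/357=-0.18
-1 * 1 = -1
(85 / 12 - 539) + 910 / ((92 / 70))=44291 / 276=160.47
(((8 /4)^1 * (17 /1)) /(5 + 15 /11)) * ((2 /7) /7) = 374 /1715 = 0.22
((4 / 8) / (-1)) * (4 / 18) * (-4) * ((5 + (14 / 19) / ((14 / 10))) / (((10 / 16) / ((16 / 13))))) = 3584 / 741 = 4.84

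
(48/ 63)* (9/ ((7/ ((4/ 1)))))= 192/ 49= 3.92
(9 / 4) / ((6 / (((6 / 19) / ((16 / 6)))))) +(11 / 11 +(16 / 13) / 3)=34493 / 23712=1.45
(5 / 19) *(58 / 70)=29 / 133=0.22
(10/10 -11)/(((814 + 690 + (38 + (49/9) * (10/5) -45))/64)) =-0.42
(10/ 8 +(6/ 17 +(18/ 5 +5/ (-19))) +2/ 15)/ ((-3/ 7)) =-11.84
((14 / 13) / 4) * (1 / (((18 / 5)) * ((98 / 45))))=25 / 728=0.03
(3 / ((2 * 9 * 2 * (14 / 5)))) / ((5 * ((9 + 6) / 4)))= 1 / 630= 0.00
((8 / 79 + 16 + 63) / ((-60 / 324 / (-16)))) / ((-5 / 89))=-240261552 / 1975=-121651.42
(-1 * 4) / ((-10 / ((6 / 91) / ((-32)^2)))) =3 / 116480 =0.00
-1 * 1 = -1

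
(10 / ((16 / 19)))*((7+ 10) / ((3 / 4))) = 1615 / 6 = 269.17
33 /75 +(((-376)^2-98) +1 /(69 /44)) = 243706409 /1725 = 141279.08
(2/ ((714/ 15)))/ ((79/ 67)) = 335/ 9401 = 0.04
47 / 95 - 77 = -7268 / 95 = -76.51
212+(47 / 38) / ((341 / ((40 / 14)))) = 212.01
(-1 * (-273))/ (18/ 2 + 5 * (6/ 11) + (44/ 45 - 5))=135135/ 3814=35.43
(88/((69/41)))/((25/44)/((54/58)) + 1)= 1428768/43999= 32.47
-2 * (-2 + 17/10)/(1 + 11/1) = 1/20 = 0.05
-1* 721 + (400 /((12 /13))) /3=-5189 /9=-576.56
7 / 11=0.64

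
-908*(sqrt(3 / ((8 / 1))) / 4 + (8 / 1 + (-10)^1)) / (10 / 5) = 908- 227*sqrt(6) / 8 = 838.50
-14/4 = -3.50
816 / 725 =1.13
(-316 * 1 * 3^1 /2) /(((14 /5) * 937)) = -0.18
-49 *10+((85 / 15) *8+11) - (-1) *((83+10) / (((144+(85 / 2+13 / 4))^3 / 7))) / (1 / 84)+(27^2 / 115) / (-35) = -3688503829288 / 8501995425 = -433.84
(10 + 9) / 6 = 3.17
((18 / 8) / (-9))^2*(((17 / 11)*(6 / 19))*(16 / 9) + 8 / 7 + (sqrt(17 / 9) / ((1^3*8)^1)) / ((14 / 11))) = 0.13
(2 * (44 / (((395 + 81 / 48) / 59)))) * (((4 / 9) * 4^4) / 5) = 7733248 / 25965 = 297.83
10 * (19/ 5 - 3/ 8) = 137/ 4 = 34.25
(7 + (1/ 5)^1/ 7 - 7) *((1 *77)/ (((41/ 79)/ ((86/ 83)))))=74734/ 17015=4.39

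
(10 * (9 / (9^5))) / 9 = 10 / 59049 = 0.00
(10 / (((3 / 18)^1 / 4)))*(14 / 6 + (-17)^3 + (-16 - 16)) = -1186240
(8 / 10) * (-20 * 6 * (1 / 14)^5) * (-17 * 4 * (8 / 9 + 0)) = 544 / 50421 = 0.01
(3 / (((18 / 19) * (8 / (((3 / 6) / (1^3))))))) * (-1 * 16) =-19 / 6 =-3.17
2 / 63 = 0.03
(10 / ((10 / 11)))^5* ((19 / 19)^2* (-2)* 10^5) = -32210200000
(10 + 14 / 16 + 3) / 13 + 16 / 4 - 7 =-201 / 104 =-1.93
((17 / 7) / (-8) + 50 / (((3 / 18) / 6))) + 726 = 141439 / 56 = 2525.70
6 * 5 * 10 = 300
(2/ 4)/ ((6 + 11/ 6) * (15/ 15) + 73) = 3/ 485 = 0.01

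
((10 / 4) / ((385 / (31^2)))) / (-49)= -961 / 7546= -0.13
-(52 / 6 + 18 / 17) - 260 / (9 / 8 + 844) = -3459536 / 344811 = -10.03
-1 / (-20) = 1 / 20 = 0.05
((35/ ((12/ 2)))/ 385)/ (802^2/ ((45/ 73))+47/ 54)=45/ 3098959457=0.00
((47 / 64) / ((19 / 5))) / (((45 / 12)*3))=47 / 2736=0.02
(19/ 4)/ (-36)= -19/ 144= -0.13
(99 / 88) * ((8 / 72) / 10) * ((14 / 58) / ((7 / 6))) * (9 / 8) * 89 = 2403 / 9280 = 0.26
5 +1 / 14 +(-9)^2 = 86.07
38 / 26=19 / 13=1.46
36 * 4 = 144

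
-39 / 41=-0.95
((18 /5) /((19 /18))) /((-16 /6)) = -243 /190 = -1.28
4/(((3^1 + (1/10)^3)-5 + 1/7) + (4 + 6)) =28000/57007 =0.49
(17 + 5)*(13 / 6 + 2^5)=2255 / 3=751.67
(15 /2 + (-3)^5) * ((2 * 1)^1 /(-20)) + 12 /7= 3537 /140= 25.26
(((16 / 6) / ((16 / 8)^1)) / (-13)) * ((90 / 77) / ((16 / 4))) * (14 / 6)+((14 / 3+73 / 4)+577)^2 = 7411059503 / 20592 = 359899.94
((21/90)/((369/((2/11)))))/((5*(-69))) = -7/21005325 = -0.00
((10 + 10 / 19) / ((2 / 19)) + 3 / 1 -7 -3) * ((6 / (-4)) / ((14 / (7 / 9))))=-7.75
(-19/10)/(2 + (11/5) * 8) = -19/196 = -0.10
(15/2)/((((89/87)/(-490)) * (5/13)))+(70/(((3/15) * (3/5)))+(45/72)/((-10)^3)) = -8756.95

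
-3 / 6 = -1 / 2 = -0.50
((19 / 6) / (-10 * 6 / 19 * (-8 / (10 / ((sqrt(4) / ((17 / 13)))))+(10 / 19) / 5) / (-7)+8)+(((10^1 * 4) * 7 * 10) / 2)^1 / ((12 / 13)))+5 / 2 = 139802201 / 92000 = 1519.59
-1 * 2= -2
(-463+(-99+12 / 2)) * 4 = -2224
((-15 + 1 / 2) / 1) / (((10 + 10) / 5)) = -29 / 8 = -3.62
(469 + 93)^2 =315844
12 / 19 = 0.63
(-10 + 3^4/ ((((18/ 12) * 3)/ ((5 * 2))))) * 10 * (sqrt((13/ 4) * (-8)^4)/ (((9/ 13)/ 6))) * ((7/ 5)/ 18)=990080 * sqrt(13)/ 27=132214.23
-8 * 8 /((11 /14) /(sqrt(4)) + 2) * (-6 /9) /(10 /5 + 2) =896 /201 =4.46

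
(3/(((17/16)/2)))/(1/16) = 1536/17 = 90.35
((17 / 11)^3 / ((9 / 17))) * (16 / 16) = 83521 / 11979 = 6.97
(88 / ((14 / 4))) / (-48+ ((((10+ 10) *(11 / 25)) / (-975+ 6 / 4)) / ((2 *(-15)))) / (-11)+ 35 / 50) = -51400800 / 96697811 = -0.53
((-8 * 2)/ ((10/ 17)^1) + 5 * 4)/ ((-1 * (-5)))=-36/ 25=-1.44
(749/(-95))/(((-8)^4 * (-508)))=749/197672960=0.00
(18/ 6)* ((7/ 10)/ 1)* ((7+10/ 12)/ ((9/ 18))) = 329/ 10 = 32.90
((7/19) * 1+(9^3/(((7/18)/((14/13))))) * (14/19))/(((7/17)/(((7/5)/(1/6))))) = 37485714/1235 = 30352.80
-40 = -40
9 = 9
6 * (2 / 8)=3 / 2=1.50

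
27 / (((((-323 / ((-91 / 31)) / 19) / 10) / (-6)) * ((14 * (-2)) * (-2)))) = -5265 / 1054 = -5.00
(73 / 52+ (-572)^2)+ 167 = 327352.40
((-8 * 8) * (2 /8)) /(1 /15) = -240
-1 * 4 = -4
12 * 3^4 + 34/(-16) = 7759/8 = 969.88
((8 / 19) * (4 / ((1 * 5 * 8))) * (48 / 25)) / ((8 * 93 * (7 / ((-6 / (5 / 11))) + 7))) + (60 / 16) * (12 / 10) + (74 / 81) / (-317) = 7260447156787 / 1614460632750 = 4.50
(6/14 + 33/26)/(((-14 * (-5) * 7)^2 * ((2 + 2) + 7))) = 309/480680200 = 0.00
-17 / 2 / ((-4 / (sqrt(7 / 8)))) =17 * sqrt(14) / 32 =1.99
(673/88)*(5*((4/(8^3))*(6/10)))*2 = 2019/5632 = 0.36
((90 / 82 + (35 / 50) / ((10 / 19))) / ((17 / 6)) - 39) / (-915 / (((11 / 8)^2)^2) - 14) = 19462149531 / 137755567900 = 0.14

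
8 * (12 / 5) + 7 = 131 / 5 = 26.20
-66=-66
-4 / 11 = -0.36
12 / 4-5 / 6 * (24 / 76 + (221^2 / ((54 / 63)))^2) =-11104238461823 / 4104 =-2705711126.18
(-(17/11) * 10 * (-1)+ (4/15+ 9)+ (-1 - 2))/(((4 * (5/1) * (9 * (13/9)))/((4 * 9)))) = 10752/3575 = 3.01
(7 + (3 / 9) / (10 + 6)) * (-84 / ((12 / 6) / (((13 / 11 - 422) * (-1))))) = -10919811 / 88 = -124088.76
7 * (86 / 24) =301 / 12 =25.08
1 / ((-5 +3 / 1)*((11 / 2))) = -1 / 11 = -0.09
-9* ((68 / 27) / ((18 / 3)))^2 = -1156 / 729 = -1.59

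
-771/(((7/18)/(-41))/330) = 187769340/7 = 26824191.43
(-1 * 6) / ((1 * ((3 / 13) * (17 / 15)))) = -390 / 17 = -22.94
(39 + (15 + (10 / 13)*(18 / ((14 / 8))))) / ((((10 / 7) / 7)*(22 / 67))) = 1321173 / 1430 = 923.90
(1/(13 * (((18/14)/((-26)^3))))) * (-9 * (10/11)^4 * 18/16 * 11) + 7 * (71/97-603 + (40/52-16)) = 127003838878/1678391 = 75670.00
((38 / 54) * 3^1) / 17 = 19 / 153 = 0.12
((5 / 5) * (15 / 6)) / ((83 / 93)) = 2.80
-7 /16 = -0.44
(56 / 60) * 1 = 0.93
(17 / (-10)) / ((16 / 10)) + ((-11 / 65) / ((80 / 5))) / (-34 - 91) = -69057 / 65000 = -1.06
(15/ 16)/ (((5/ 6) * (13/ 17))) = 153/ 104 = 1.47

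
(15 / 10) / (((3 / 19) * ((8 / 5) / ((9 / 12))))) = 285 / 64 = 4.45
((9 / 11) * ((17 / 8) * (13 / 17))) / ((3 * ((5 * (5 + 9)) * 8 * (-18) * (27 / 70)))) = -13 / 114048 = -0.00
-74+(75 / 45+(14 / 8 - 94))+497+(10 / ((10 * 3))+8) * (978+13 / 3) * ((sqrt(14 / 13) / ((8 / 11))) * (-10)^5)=3989 / 12 - 10130312500 * sqrt(182) / 117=-1168079901.52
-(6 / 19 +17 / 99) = -917 / 1881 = -0.49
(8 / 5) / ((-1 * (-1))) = 8 / 5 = 1.60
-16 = -16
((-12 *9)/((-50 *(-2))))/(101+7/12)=-0.01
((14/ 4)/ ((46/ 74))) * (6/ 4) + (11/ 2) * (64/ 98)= 54265/ 4508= 12.04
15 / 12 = 5 / 4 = 1.25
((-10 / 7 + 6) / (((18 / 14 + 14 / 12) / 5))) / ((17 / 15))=14400 / 1751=8.22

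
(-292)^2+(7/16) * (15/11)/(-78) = 390168029/4576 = 85263.99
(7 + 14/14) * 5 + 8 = 48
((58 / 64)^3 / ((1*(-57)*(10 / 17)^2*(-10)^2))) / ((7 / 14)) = -7048421 / 9338880000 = -0.00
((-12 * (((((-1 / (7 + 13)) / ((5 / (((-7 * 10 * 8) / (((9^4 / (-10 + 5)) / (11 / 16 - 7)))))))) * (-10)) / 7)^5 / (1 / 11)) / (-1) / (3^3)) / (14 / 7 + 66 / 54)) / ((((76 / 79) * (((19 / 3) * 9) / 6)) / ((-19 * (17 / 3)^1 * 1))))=485205358441478125 / 321545936061137652928848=0.00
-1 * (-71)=71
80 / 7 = 11.43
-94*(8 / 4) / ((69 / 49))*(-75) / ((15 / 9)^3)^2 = 6715548 / 14375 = 467.17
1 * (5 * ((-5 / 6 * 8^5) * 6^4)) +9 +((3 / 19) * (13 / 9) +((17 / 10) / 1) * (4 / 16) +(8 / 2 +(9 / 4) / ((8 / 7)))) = -1613758321529 / 9120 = -176947184.38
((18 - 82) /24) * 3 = -8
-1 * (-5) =5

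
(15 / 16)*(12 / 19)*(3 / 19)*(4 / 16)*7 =945 / 5776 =0.16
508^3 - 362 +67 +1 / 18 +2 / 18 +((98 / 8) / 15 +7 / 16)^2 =7551142199401 / 57600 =131096218.74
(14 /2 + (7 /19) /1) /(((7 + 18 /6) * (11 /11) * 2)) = 7 /19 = 0.37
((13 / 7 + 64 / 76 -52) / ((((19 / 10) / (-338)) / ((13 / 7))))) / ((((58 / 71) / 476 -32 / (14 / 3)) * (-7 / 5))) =267503306200 / 157626679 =1697.07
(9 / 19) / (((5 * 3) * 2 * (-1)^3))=-3 / 190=-0.02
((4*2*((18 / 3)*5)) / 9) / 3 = 80 / 9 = 8.89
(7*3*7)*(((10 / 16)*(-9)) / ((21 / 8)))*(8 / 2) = -1260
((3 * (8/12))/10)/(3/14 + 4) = 14/295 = 0.05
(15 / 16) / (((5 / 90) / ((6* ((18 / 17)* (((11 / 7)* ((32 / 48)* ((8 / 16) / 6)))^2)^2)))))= 73205 / 11755296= 0.01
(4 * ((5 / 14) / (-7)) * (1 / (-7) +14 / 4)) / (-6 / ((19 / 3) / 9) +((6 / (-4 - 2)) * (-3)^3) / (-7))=4465 / 80703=0.06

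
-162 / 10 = -16.20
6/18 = 1/3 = 0.33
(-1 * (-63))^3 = 250047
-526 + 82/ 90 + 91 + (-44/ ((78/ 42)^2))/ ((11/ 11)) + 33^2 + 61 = 5347484/ 7605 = 703.15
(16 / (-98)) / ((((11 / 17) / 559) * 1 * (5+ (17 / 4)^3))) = -4865536 / 2820587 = -1.73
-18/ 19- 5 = -113/ 19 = -5.95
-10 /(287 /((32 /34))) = -0.03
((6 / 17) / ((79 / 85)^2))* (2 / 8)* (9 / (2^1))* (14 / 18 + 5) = 16575 / 6241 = 2.66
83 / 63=1.32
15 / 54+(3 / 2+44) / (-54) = -0.56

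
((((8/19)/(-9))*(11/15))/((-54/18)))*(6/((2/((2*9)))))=176/285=0.62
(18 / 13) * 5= 90 / 13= 6.92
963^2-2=927367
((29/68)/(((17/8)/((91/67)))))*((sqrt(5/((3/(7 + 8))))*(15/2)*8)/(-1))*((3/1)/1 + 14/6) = -8444800/19363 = -436.13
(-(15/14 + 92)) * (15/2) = -19545/28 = -698.04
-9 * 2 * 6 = -108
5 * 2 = 10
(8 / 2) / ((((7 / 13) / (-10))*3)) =-520 / 21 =-24.76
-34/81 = -0.42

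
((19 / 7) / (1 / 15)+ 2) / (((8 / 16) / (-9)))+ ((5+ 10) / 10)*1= -10743 / 14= -767.36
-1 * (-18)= 18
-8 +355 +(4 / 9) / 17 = 53095 / 153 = 347.03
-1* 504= -504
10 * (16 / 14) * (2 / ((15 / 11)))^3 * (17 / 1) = 612.96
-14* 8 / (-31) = 112 / 31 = 3.61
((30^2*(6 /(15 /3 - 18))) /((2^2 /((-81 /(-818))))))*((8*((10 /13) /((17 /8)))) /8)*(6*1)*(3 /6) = -13122000 /1175057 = -11.17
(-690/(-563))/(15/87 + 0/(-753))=4002/563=7.11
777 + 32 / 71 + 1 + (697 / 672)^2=24993540119 / 32062464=779.53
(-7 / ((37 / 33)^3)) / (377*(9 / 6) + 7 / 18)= -205821 / 23452339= -0.01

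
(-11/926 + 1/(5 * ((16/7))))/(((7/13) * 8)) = 36413/2074240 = 0.02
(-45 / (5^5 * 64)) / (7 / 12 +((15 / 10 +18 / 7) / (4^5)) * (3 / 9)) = -6048 / 15715625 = -0.00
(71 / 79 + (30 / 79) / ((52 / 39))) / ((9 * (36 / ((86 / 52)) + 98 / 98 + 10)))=8041 / 2003598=0.00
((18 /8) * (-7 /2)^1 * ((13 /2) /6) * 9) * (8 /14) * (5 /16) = -13.71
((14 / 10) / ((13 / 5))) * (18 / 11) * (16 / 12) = 168 / 143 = 1.17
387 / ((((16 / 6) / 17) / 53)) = 1046061 / 8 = 130757.62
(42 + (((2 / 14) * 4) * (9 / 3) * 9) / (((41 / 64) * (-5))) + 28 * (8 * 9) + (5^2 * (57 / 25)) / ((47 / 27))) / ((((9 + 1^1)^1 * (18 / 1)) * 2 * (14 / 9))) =140685411 / 37769200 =3.72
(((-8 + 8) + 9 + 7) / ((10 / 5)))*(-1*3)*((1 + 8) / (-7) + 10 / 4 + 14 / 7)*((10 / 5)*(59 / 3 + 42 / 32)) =-45315 / 14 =-3236.79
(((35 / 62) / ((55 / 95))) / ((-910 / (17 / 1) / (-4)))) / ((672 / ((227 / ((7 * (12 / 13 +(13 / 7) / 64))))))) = 146642 / 39707745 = 0.00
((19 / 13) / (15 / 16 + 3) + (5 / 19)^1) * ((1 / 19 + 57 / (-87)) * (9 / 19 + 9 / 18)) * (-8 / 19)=485021456 / 3095254071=0.16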